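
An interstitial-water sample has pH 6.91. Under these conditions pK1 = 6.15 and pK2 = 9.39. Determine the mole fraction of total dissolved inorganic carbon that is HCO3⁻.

α₁ = 0.850

α₁ = 1 / (1 + [H⁺]/K1 + K2/[H⁺]) = 1 / (1 + 10^-0.76 + 10^-2.48)
   = 1 / (1 + 0.17378 + 0.0033113) = 1/1.1771 = 0.8496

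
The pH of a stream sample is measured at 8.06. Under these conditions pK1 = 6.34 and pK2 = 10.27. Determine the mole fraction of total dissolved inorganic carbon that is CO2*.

α₀ = 0.0186

α₀ = 1 / (1 + K1/[H⁺] + K1K2/[H⁺]²) = 1 / (1 + 10^+1.72 + 10^-0.49)
   = 1 / (1 + 52.481 + 0.32359) = 1/53.804 = 0.01859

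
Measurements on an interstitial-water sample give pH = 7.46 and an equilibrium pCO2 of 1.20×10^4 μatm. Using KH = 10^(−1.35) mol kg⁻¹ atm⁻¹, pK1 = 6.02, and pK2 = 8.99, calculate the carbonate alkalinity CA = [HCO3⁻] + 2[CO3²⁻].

CA = 15.6 mmol/kg

[CO2*] = KH · pCO2 = 10^(−1.35) × 1.20×10^4×10^-6 = 5.360×10^-4 mol/kg
α₀ = 1/(1 + K1/[H⁺] + K1K2/[H⁺]²) = 1/(1 + 10^+1.44 + 10^-0.09) = 0.03407
DIC = [CO2*]/α₀ = 5.360×10^-4 / 0.03407 = 15.73 mmol/kg
CA = (α₁ + 2α₂)·DIC = (0.9382 + 2×0.02769) × 15.73 = 15.6 mmol/kg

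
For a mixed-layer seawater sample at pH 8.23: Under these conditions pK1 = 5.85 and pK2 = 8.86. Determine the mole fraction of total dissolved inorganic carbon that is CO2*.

α₀ = 0.00337

α₀ = 1 / (1 + K1/[H⁺] + K1K2/[H⁺]²) = 1 / (1 + 10^+2.38 + 10^+1.75)
   = 1 / (1 + 239.88 + 56.234) = 1/297.12 = 0.003366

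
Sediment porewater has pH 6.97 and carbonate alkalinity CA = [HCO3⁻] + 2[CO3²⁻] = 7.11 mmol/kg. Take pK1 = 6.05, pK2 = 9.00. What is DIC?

DIC = 7.88 mmol/kg

CA = [HCO3⁻] + 2[CO3²⁻] = (α₁ + 2α₂)·DIC
At pH 6.97: [H⁺]/K1 = 10^-0.92 = 0.12023, K2/[H⁺] = 10^-2.03 = 0.0093325
α₁ = 1/(1 + 0.12023 + 0.0093325) = 1/1.1296 = 0.8853; α₂ = α₁·K2/[H⁺] = 0.008262
α₁ + 2α₂ = 0.9018
DIC = CA / (α₁ + 2α₂) = 7.11 / 0.9018 = 7.88 mmol/kg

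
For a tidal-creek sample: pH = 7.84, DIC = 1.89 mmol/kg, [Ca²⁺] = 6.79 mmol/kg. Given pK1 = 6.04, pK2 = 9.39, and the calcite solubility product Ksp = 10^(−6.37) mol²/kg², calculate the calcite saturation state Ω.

α₂ = 1 / (1 + [H⁺]/K2 + [H⁺]²/(K1K2)) = 1 / (1 + 10^+1.55 + 10^-0.25)
   = 1 / (1 + 35.481 + 0.56234) = 1/37.044 = 0.02700
[CO3²⁻] = α₂ × DIC = 0.02700 × 1.89 = 0.05102 mmol/kg
Ksp = 10^(−6.37) = 4.266×10^-7
Ω = [Ca²⁺][CO3²⁻]/Ksp = (6.79×10^-3)(5.102×10^-5) / 4.266×10^-7 = 0.812

Ω = 0.812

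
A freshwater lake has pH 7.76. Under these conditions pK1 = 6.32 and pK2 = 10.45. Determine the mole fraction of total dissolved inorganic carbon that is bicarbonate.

α₁ = 1 / (1 + [H⁺]/K1 + K2/[H⁺]) = 1 / (1 + 10^-1.44 + 10^-2.69)
   = 1 / (1 + 0.036308 + 0.0020417) = 1/1.0383 = 0.9631

α₁ = 0.963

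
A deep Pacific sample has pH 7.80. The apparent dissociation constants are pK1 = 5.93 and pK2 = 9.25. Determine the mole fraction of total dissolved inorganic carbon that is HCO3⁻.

α₁ = 0.953

α₁ = 1 / (1 + [H⁺]/K1 + K2/[H⁺]) = 1 / (1 + 10^-1.87 + 10^-1.45)
   = 1 / (1 + 0.013490 + 0.035481) = 1/1.0490 = 0.9533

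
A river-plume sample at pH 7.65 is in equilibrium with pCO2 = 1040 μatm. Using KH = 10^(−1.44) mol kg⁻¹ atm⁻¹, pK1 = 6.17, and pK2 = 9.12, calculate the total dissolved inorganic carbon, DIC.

DIC = 1.22 mmol/kg

[CO2*] = KH · pCO2 = 10^(−1.44) × 1040×10^-6 = 3.776×10^-5 mol/kg
α₀ = 1/(1 + K1/[H⁺] + K1K2/[H⁺]²) = 1/(1 + 10^+1.48 + 10^+0.01) = 0.03103
DIC = [CO2*]/α₀ = 3.776×10^-5 / 0.03103 = 1.22 mmol/kg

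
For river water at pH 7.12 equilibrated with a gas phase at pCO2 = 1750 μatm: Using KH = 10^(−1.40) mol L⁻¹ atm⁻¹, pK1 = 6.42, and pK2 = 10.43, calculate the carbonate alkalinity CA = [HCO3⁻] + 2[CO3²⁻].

CA = 0.350 mmol/L

[CO2*] = KH · pCO2 = 10^(−1.40) × 1750×10^-6 = 6.967×10^-5 mol/L
α₀ = 1/(1 + K1/[H⁺] + K1K2/[H⁺]²) = 1/(1 + 10^+0.70 + 10^-2.61) = 0.1663
DIC = [CO2*]/α₀ = 6.967×10^-5 / 0.1663 = 0.4190 mmol/L
CA = (α₁ + 2α₂)·DIC = (0.8333 + 2×0.0004081) × 0.4190 = 0.350 mmol/L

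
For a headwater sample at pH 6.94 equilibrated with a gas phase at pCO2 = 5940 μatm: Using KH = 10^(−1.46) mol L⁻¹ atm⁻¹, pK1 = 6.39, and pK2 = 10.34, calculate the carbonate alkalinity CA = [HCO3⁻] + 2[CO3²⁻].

CA = 0.731 mmol/L

[CO2*] = KH · pCO2 = 10^(−1.46) × 5940×10^-6 = 2.060×10^-4 mol/L
α₀ = 1/(1 + K1/[H⁺] + K1K2/[H⁺]²) = 1/(1 + 10^+0.55 + 10^-2.85) = 0.2198
DIC = [CO2*]/α₀ = 2.060×10^-4 / 0.2198 = 0.9370 mmol/L
CA = (α₁ + 2α₂)·DIC = (0.7799 + 2×0.0003105) × 0.9370 = 0.731 mmol/L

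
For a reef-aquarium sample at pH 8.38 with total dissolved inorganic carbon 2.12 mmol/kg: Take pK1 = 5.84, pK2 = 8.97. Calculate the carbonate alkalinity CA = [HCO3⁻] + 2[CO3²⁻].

CA = [HCO3⁻] + 2[CO3²⁻] = (α₁ + 2α₂)·DIC
At pH 8.38: [H⁺]/K1 = 10^-2.54 = 0.0028840, K2/[H⁺] = 10^-0.59 = 0.25704
α₁ = 1/(1 + 0.0028840 + 0.25704) = 1/1.2599 = 0.7937; α₂ = α₁·K2/[H⁺] = 0.2040
α₁ + 2α₂ = 1.2017
CA = 1.2017 × 2.12 = 2.55 mmol/kg

CA = 2.55 mmol/kg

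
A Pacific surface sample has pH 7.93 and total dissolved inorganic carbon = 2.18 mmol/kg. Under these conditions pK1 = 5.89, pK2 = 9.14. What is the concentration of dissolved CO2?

[CO2*] = 18.6 μmol/kg

α₀ = 1 / (1 + K1/[H⁺] + K1K2/[H⁺]²) = 1 / (1 + 10^+2.04 + 10^+0.83)
   = 1 / (1 + 109.65 + 6.7608) = 1/117.41 = 0.008517
[CO2*] = α₀ × DIC = 0.008517 × 2.18 = 0.0186 mmol/kg = 18.6 μmol/kg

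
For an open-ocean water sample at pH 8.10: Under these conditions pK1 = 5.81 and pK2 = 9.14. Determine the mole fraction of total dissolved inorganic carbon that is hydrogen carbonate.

α₁ = 0.912

α₁ = 1 / (1 + [H⁺]/K1 + K2/[H⁺]) = 1 / (1 + 10^-2.29 + 10^-1.04)
   = 1 / (1 + 0.0051286 + 0.091201) = 1/1.0963 = 0.9121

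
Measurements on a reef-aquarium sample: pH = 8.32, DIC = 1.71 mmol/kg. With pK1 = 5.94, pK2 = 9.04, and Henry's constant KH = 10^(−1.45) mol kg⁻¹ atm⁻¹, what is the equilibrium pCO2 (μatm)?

pCO2 = 168 μatm

α₀ = 1 / (1 + K1/[H⁺] + K1K2/[H⁺]²) = 1 / (1 + 10^+2.38 + 10^+1.66)
   = 1 / (1 + 239.88 + 45.709) = 1/286.59 = 0.003489
[CO2*] = α₀ × DIC = 0.003489 × 1.71 = 0.005967 mmol/kg = 5.967 μmol/kg
pCO2 = [CO2*]/KH = 5.967×10^-6 / 3.548×10^-2 = 168 μatm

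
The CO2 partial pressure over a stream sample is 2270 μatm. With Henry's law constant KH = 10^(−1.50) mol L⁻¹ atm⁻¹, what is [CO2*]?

[CO2*] = 71.8 μmol/L

KH = 10^(−1.50) = 3.162×10^-2 mol L⁻¹ atm⁻¹
[CO2*] = KH · pCO2 = 3.162×10^-2 × 2270×10^-6 atm = 7.18×10^-5 mol/L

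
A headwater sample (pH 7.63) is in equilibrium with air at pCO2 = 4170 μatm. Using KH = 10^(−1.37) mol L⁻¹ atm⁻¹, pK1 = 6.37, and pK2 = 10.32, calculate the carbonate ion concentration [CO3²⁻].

[CO2*] = KH · pCO2 = 10^(−1.37) × 4170×10^-6 = 1.779×10^-4 mol/L
α₀ = 1/(1 + K1/[H⁺] + K1K2/[H⁺]²) = 1/(1 + 10^+1.26 + 10^-1.43) = 0.05199
DIC = [CO2*]/α₀ = 1.779×10^-4 / 0.05199 = 3.421 mmol/L
[CO3²⁻] = α₂·DIC; α₂ = 0.001932, so [CO3²⁻] = 0.001932 × 3.421 = 0.00661 mmol/L = 6.61 μmol/L

[CO3²⁻] = 6.61 μmol/L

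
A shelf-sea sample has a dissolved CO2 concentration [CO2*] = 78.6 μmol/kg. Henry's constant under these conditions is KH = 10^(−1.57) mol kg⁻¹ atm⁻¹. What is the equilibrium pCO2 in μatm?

pCO2 = 2920 μatm

KH = 10^(−1.57) = 2.692×10^-2 mol kg⁻¹ atm⁻¹
pCO2 = [CO2*]/KH = 78.6×10^-6 / 2.692×10^-2 = 2.92×10^-3 atm = 2920 μatm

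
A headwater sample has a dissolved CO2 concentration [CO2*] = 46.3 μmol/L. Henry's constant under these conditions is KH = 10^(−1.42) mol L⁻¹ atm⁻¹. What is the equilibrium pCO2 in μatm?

pCO2 = 1220 μatm

KH = 10^(−1.42) = 3.802×10^-2 mol L⁻¹ atm⁻¹
pCO2 = [CO2*]/KH = 46.3×10^-6 / 3.802×10^-2 = 1.22×10^-3 atm = 1220 μatm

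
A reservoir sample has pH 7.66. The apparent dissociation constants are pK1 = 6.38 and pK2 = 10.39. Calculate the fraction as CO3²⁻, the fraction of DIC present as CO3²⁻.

α₂ = 1 / (1 + [H⁺]/K2 + [H⁺]²/(K1K2)) = 1 / (1 + 10^+2.73 + 10^+1.45)
   = 1 / (1 + 537.03 + 28.184) = 1/566.22 = 0.001766

α₂ = 0.00177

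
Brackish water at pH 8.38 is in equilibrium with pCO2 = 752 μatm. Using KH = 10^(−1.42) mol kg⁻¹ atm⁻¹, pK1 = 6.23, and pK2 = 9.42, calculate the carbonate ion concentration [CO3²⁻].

[CO2*] = KH · pCO2 = 10^(−1.42) × 752×10^-6 = 2.859×10^-5 mol/kg
α₀ = 1/(1 + K1/[H⁺] + K1K2/[H⁺]²) = 1/(1 + 10^+2.15 + 10^+1.11) = 0.006446
DIC = [CO2*]/α₀ = 2.859×10^-5 / 0.006446 = 4.435 mmol/kg
[CO3²⁻] = α₂·DIC; α₂ = 0.08304, so [CO3²⁻] = 0.08304 × 4.435 = 0.368 mmol/kg

[CO3²⁻] = 0.368 mmol/kg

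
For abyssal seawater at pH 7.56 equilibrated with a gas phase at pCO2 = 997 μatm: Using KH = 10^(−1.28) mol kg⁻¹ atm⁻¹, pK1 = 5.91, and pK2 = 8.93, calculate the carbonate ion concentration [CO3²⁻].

[CO3²⁻] = 0.0997 mmol/kg

[CO2*] = KH · pCO2 = 10^(−1.28) × 997×10^-6 = 5.232×10^-5 mol/kg
α₀ = 1/(1 + K1/[H⁺] + K1K2/[H⁺]²) = 1/(1 + 10^+1.65 + 10^+0.28) = 0.02102
DIC = [CO2*]/α₀ = 5.232×10^-5 / 0.02102 = 2.489 mmol/kg
[CO3²⁻] = α₂·DIC; α₂ = 0.04005, so [CO3²⁻] = 0.04005 × 2.489 = 0.0997 mmol/kg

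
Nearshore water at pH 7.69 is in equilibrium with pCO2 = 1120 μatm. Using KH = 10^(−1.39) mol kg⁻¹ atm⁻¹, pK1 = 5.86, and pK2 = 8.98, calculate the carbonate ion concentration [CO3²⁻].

[CO3²⁻] = 0.158 mmol/kg

[CO2*] = KH · pCO2 = 10^(−1.39) × 1120×10^-6 = 4.563×10^-5 mol/kg
α₀ = 1/(1 + K1/[H⁺] + K1K2/[H⁺]²) = 1/(1 + 10^+1.83 + 10^+0.54) = 0.01387
DIC = [CO2*]/α₀ = 4.563×10^-5 / 0.01387 = 3.289 mmol/kg
[CO3²⁻] = α₂·DIC; α₂ = 0.04811, so [CO3²⁻] = 0.04811 × 3.289 = 0.158 mmol/kg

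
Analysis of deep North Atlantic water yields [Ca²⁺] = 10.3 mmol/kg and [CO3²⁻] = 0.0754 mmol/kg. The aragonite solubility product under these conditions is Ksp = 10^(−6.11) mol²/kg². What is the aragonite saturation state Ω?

Ksp = 10^(−6.11) = 7.762×10^-7
Ω = [Ca²⁺][CO3²⁻]/Ksp = (10.3×10^-3)(0.0754×10^-3) / 7.762×10^-7 = 1.00

Ω = 1.00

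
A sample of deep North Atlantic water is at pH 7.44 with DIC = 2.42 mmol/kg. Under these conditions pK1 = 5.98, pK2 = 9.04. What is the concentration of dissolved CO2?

[CO2*] = 0.0792 mmol/kg

α₀ = 1 / (1 + K1/[H⁺] + K1K2/[H⁺]²) = 1 / (1 + 10^+1.46 + 10^-0.14)
   = 1 / (1 + 28.840 + 0.72444) = 1/30.565 = 0.03272
[CO2*] = α₀ × DIC = 0.03272 × 2.42 = 0.0792 mmol/kg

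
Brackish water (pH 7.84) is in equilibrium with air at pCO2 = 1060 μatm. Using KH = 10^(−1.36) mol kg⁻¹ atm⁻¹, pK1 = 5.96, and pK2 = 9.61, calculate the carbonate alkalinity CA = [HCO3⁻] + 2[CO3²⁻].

[CO2*] = KH · pCO2 = 10^(−1.36) × 1060×10^-6 = 4.627×10^-5 mol/kg
α₀ = 1/(1 + K1/[H⁺] + K1K2/[H⁺]²) = 1/(1 + 10^+1.88 + 10^+0.11) = 0.01280
DIC = [CO2*]/α₀ = 4.627×10^-5 / 0.01280 = 3.616 mmol/kg
CA = (α₁ + 2α₂)·DIC = (0.9707 + 2×0.01649) × 3.616 = 3.63 mmol/kg

CA = 3.63 mmol/kg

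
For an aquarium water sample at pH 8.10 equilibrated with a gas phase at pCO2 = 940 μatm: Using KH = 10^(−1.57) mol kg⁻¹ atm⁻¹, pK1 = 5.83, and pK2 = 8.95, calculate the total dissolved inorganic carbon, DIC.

[CO2*] = KH · pCO2 = 10^(−1.57) × 940×10^-6 = 2.530×10^-5 mol/kg
α₀ = 1/(1 + K1/[H⁺] + K1K2/[H⁺]²) = 1/(1 + 10^+2.27 + 10^+1.42) = 0.004684
DIC = [CO2*]/α₀ = 2.530×10^-5 / 0.004684 = 5.40 mmol/kg

DIC = 5.40 mmol/kg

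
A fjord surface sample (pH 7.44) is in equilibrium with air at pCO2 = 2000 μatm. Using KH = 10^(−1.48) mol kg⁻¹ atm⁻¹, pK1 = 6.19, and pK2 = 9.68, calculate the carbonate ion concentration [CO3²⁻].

[CO2*] = KH · pCO2 = 10^(−1.48) × 2000×10^-6 = 6.623×10^-5 mol/kg
α₀ = 1/(1 + K1/[H⁺] + K1K2/[H⁺]²) = 1/(1 + 10^+1.25 + 10^-0.99) = 0.05295
DIC = [CO2*]/α₀ = 6.623×10^-5 / 0.05295 = 1.251 mmol/kg
[CO3²⁻] = α₂·DIC; α₂ = 0.005419, so [CO3²⁻] = 0.005419 × 1.251 = 0.00678 mmol/kg = 6.78 μmol/kg

[CO3²⁻] = 6.78 μmol/kg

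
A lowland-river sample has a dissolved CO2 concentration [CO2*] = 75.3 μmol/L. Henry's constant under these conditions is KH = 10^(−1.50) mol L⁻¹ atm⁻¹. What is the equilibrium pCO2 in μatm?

pCO2 = 2380 μatm

KH = 10^(−1.50) = 3.162×10^-2 mol L⁻¹ atm⁻¹
pCO2 = [CO2*]/KH = 75.3×10^-6 / 3.162×10^-2 = 2.38×10^-3 atm = 2380 μatm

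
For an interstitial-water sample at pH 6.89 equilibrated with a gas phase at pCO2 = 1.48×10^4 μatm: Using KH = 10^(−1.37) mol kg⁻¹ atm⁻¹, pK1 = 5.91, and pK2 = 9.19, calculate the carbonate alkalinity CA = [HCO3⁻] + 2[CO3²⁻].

[CO2*] = KH · pCO2 = 10^(−1.37) × 1.48×10^4×10^-6 = 6.313×10^-4 mol/kg
α₀ = 1/(1 + K1/[H⁺] + K1K2/[H⁺]²) = 1/(1 + 10^+0.98 + 10^-1.32) = 0.09436
DIC = [CO2*]/α₀ = 6.313×10^-4 / 0.09436 = 6.691 mmol/kg
CA = (α₁ + 2α₂)·DIC = (0.9011 + 2×0.004516) × 6.691 = 6.09 mmol/kg

CA = 6.09 mmol/kg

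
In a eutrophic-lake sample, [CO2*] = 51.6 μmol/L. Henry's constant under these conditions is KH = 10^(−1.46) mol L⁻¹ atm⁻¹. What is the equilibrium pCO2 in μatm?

KH = 10^(−1.46) = 3.467×10^-2 mol L⁻¹ atm⁻¹
pCO2 = [CO2*]/KH = 51.6×10^-6 / 3.467×10^-2 = 1.49×10^-3 atm = 1490 μatm

pCO2 = 1490 μatm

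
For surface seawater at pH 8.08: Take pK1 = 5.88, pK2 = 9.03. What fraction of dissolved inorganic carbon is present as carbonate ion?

α₂ = 1 / (1 + [H⁺]/K2 + [H⁺]²/(K1K2)) = 1 / (1 + 10^+0.95 + 10^-1.25)
   = 1 / (1 + 8.9125 + 0.056234) = 1/9.9687 = 0.1003

α₂ = 0.100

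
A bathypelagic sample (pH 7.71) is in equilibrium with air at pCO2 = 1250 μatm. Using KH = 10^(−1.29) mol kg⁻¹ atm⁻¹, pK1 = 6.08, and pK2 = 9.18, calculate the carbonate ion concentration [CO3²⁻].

[CO2*] = KH · pCO2 = 10^(−1.29) × 1250×10^-6 = 6.411×10^-5 mol/kg
α₀ = 1/(1 + K1/[H⁺] + K1K2/[H⁺]²) = 1/(1 + 10^+1.63 + 10^+0.16) = 0.02217
DIC = [CO2*]/α₀ = 6.411×10^-5 / 0.02217 = 2.891 mmol/kg
[CO3²⁻] = α₂·DIC; α₂ = 0.03205, so [CO3²⁻] = 0.03205 × 2.891 = 0.0927 mmol/kg

[CO3²⁻] = 0.0927 mmol/kg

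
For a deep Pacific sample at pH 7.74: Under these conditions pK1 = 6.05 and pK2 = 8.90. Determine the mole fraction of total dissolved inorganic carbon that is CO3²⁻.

α₂ = 1 / (1 + [H⁺]/K2 + [H⁺]²/(K1K2)) = 1 / (1 + 10^+1.16 + 10^-0.53)
   = 1 / (1 + 14.454 + 0.29512) = 1/15.750 = 0.06349

α₂ = 0.0635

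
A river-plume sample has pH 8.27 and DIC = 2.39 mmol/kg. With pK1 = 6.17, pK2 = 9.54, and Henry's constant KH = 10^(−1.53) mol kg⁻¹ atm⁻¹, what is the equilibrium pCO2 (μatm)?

α₀ = 1 / (1 + K1/[H⁺] + K1K2/[H⁺]²) = 1 / (1 + 10^+2.10 + 10^+0.83)
   = 1 / (1 + 125.89 + 6.7608) = 1/133.65 = 0.007482
[CO2*] = α₀ × DIC = 0.007482 × 2.39 = 0.01788 mmol/kg = 17.88 μmol/kg
pCO2 = [CO2*]/KH = 1.788×10^-5 / 2.951×10^-2 = 606 μatm

pCO2 = 606 μatm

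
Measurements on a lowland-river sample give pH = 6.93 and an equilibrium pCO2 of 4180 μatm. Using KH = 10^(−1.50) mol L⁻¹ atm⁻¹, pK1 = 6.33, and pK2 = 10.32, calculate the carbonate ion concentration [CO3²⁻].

[CO2*] = KH · pCO2 = 10^(−1.50) × 4180×10^-6 = 1.322×10^-4 mol/L
α₀ = 1/(1 + K1/[H⁺] + K1K2/[H⁺]²) = 1/(1 + 10^+0.60 + 10^-2.79) = 0.2007
DIC = [CO2*]/α₀ = 1.322×10^-4 / 0.2007 = 0.6586 mmol/L
[CO3²⁻] = α₂·DIC; α₂ = 0.0003255, so [CO3²⁻] = 0.0003255 × 0.6586 = 0.000214 mmol/L = 0.214 μmol/L

[CO3²⁻] = 0.214 μmol/L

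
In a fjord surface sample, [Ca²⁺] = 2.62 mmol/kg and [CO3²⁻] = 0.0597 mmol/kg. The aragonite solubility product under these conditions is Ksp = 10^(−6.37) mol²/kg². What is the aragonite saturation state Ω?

Ksp = 10^(−6.37) = 4.266×10^-7
Ω = [Ca²⁺][CO3²⁻]/Ksp = (2.62×10^-3)(0.0597×10^-3) / 4.266×10^-7 = 0.367

Ω = 0.367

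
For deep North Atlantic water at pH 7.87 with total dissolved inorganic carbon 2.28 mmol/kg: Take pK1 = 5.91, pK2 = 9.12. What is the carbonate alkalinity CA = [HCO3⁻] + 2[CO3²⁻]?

CA = 2.38 mmol/kg

CA = [HCO3⁻] + 2[CO3²⁻] = (α₁ + 2α₂)·DIC
At pH 7.87: [H⁺]/K1 = 10^-1.96 = 0.010965, K2/[H⁺] = 10^-1.25 = 0.056234
α₁ = 1/(1 + 0.010965 + 0.056234) = 1/1.0672 = 0.9370; α₂ = α₁·K2/[H⁺] = 0.05269
α₁ + 2α₂ = 1.0424
CA = 1.0424 × 2.28 = 2.38 mmol/kg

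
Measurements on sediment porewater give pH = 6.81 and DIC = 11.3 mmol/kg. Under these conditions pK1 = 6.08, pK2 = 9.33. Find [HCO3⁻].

α₁ = 1 / (1 + [H⁺]/K1 + K2/[H⁺]) = 1 / (1 + 10^-0.73 + 10^-2.52)
   = 1 / (1 + 0.18621 + 0.0030200) = 1/1.1892 = 0.8409
[HCO3⁻] = α₁ × DIC = 0.8409 × 11.3 = 9.50 mmol/kg

[HCO3⁻] = 9.50 mmol/kg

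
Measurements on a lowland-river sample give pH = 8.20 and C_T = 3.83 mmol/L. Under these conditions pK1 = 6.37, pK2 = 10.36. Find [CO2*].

[CO2*] = 0.0554 mmol/L

α₀ = 1 / (1 + K1/[H⁺] + K1K2/[H⁺]²) = 1 / (1 + 10^+1.83 + 10^-0.33)
   = 1 / (1 + 67.608 + 0.46774) = 1/69.076 = 0.01448
[CO2*] = α₀ × DIC = 0.01448 × 3.83 = 0.0554 mmol/L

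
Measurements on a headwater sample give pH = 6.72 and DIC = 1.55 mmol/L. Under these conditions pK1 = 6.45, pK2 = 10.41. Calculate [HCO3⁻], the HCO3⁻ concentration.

α₁ = 1 / (1 + [H⁺]/K1 + K2/[H⁺]) = 1 / (1 + 10^-0.27 + 10^-3.69)
   = 1 / (1 + 0.53703 + 0.00020417) = 1/1.5372 = 0.6505
[HCO3⁻] = α₁ × DIC = 0.6505 × 1.55 = 1.01 mmol/L

[HCO3⁻] = 1.01 mmol/L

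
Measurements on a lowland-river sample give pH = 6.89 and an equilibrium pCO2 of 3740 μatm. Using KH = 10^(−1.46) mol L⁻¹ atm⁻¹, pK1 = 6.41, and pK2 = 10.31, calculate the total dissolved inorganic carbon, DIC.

[CO2*] = KH · pCO2 = 10^(−1.46) × 3740×10^-6 = 1.297×10^-4 mol/L
α₀ = 1/(1 + K1/[H⁺] + K1K2/[H⁺]²) = 1/(1 + 10^+0.48 + 10^-2.94) = 0.2487
DIC = [CO2*]/α₀ = 1.297×10^-4 / 0.2487 = 0.521 mmol/L

DIC = 0.521 mmol/L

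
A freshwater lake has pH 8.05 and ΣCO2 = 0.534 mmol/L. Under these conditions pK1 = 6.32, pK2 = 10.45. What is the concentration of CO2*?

α₀ = 1 / (1 + K1/[H⁺] + K1K2/[H⁺]²) = 1 / (1 + 10^+1.73 + 10^-0.67)
   = 1 / (1 + 53.703 + 0.21380) = 1/54.917 = 0.01821
[CO2*] = α₀ × DIC = 0.01821 × 0.534 = 0.00972 mmol/L = 9.72 μmol/L

[CO2*] = 9.72 μmol/L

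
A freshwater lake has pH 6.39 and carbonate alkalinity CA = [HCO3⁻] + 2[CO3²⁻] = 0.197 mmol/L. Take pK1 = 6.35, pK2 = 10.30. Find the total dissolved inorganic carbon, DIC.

CA = [HCO3⁻] + 2[CO3²⁻] = (α₁ + 2α₂)·DIC
At pH 6.39: [H⁺]/K1 = 10^-0.04 = 0.91201, K2/[H⁺] = 10^-3.91 = 0.00012303
α₁ = 1/(1 + 0.91201 + 0.00012303) = 1/1.9121 = 0.5230; α₂ = α₁·K2/[H⁺] = 6.434×10^-5
α₁ + 2α₂ = 0.5231
DIC = CA / (α₁ + 2α₂) = 0.197 / 0.5231 = 0.377 mmol/L

DIC = 0.377 mmol/L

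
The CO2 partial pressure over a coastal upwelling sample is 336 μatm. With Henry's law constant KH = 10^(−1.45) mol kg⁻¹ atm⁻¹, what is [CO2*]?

KH = 10^(−1.45) = 3.548×10^-2 mol kg⁻¹ atm⁻¹
[CO2*] = KH · pCO2 = 3.548×10^-2 × 336×10^-6 atm = 1.19×10^-5 mol/kg

[CO2*] = 11.9 μmol/kg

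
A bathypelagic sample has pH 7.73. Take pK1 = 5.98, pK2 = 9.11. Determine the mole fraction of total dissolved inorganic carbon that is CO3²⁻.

α₂ = 1 / (1 + [H⁺]/K2 + [H⁺]²/(K1K2)) = 1 / (1 + 10^+1.38 + 10^-0.37)
   = 1 / (1 + 23.988 + 0.42658) = 1/25.415 = 0.03935

α₂ = 0.0393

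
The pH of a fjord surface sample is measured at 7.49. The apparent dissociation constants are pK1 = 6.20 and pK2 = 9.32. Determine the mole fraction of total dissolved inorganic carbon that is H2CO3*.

α₀ = 0.0481

α₀ = 1 / (1 + K1/[H⁺] + K1K2/[H⁺]²) = 1 / (1 + 10^+1.29 + 10^-0.54)
   = 1 / (1 + 19.498 + 0.28840) = 1/20.787 = 0.04811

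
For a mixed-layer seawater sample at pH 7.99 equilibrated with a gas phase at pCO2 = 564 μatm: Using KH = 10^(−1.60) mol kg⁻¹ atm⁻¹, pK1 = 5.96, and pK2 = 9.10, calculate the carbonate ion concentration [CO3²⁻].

[CO3²⁻] = 0.118 mmol/kg

[CO2*] = KH · pCO2 = 10^(−1.60) × 564×10^-6 = 1.417×10^-5 mol/kg
α₀ = 1/(1 + K1/[H⁺] + K1K2/[H⁺]²) = 1/(1 + 10^+2.03 + 10^+0.92) = 0.008586
DIC = [CO2*]/α₀ = 1.417×10^-5 / 0.008586 = 1.650 mmol/kg
[CO3²⁻] = α₂·DIC; α₂ = 0.07141, so [CO3²⁻] = 0.07141 × 1.650 = 0.118 mmol/kg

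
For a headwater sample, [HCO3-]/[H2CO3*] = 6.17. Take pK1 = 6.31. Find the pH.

From K1 = [H⁺][HCO3-]/[H2CO3*]:  pH = pK1 + log₁₀([HCO3-]/[H2CO3*])
log₁₀(6.17) = +0.790
pH = 6.31 + (+0.790) = 7.10

pH = 7.10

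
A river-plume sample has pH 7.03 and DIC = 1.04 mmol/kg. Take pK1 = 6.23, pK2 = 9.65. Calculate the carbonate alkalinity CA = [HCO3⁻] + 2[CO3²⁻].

CA = 0.900 mmol/kg

CA = [HCO3⁻] + 2[CO3²⁻] = (α₁ + 2α₂)·DIC
At pH 7.03: [H⁺]/K1 = 10^-0.80 = 0.15849, K2/[H⁺] = 10^-2.62 = 0.0023988
α₁ = 1/(1 + 0.15849 + 0.0023988) = 1/1.1609 = 0.8614; α₂ = α₁·K2/[H⁺] = 0.002066
α₁ + 2α₂ = 0.8655
CA = 0.8655 × 1.04 = 0.900 mmol/kg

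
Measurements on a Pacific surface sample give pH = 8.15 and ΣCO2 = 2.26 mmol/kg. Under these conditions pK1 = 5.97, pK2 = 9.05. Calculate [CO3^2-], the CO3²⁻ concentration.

[CO3²⁻] = 0.251 mmol/kg

α₂ = 1 / (1 + [H⁺]/K2 + [H⁺]²/(K1K2)) = 1 / (1 + 10^+0.90 + 10^-1.28)
   = 1 / (1 + 7.9433 + 0.052481) = 1/8.9958 = 0.1112
[CO3²⁻] = α₂ × DIC = 0.1112 × 2.26 = 0.251 mmol/kg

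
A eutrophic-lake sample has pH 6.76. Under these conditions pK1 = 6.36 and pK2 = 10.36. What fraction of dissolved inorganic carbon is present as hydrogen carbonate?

α₁ = 0.715

α₁ = 1 / (1 + [H⁺]/K1 + K2/[H⁺]) = 1 / (1 + 10^-0.40 + 10^-3.60)
   = 1 / (1 + 0.39811 + 0.00025119) = 1/1.3984 = 0.7151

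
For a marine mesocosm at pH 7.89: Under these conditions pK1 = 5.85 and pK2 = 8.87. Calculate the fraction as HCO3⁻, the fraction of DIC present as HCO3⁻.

α₁ = 0.898

α₁ = 1 / (1 + [H⁺]/K1 + K2/[H⁺]) = 1 / (1 + 10^-2.04 + 10^-0.98)
   = 1 / (1 + 0.0091201 + 0.10471) = 1/1.1138 = 0.8978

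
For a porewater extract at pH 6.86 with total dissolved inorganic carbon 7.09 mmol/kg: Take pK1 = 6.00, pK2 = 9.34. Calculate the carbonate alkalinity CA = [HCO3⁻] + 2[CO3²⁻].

CA = 6.25 mmol/kg

CA = [HCO3⁻] + 2[CO3²⁻] = (α₁ + 2α₂)·DIC
At pH 6.86: [H⁺]/K1 = 10^-0.86 = 0.13804, K2/[H⁺] = 10^-2.48 = 0.0033113
α₁ = 1/(1 + 0.13804 + 0.0033113) = 1/1.1413 = 0.8762; α₂ = α₁·K2/[H⁺] = 0.002901
α₁ + 2α₂ = 0.8820
CA = 0.8820 × 7.09 = 6.25 mmol/kg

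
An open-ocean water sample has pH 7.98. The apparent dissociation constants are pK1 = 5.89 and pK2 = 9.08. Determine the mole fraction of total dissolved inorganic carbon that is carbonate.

α₂ = 0.0730

α₂ = 1 / (1 + [H⁺]/K2 + [H⁺]²/(K1K2)) = 1 / (1 + 10^+1.10 + 10^-0.99)
   = 1 / (1 + 12.589 + 0.10233) = 1/13.692 = 0.07304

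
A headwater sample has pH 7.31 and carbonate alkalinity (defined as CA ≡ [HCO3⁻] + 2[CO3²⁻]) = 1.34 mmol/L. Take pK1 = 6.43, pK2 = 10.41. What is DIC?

DIC = 1.52 mmol/L

CA = [HCO3⁻] + 2[CO3²⁻] = (α₁ + 2α₂)·DIC
At pH 7.31: [H⁺]/K1 = 10^-0.88 = 0.13183, K2/[H⁺] = 10^-3.10 = 0.00079433
α₁ = 1/(1 + 0.13183 + 0.00079433) = 1/1.1326 = 0.8829; α₂ = α₁·K2/[H⁺] = 0.0007013
α₁ + 2α₂ = 0.8843
DIC = CA / (α₁ + 2α₂) = 1.34 / 0.8843 = 1.52 mmol/L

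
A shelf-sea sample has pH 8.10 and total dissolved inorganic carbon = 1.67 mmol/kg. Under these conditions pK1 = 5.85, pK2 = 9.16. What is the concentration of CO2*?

α₀ = 1 / (1 + K1/[H⁺] + K1K2/[H⁺]²) = 1 / (1 + 10^+2.25 + 10^+1.19)
   = 1 / (1 + 177.83 + 15.488) = 1/194.32 = 0.005146
[CO2*] = α₀ × DIC = 0.005146 × 1.67 = 0.00859 mmol/kg = 8.59 μmol/kg

[CO2*] = 8.59 μmol/kg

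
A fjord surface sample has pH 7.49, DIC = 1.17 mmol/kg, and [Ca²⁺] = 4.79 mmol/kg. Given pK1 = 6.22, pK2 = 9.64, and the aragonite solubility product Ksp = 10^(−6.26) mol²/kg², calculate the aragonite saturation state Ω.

α₂ = 1 / (1 + [H⁺]/K2 + [H⁺]²/(K1K2)) = 1 / (1 + 10^+2.15 + 10^+0.88)
   = 1 / (1 + 141.25 + 7.5858) = 1/149.84 = 0.006674
[CO3²⁻] = α₂ × DIC = 0.006674 × 1.17 = 0.007808 mmol/kg = 7.808 μmol/kg
Ksp = 10^(−6.26) = 5.495×10^-7
Ω = [Ca²⁺][CO3²⁻]/Ksp = (4.79×10^-3)(7.808×10^-6) / 5.495×10^-7 = 0.0681

Ω = 0.0681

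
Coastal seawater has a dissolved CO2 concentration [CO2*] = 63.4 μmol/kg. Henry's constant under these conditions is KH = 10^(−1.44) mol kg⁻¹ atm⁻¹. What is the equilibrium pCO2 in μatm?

KH = 10^(−1.44) = 3.631×10^-2 mol kg⁻¹ atm⁻¹
pCO2 = [CO2*]/KH = 63.4×10^-6 / 3.631×10^-2 = 1.75×10^-3 atm = 1750 μatm

pCO2 = 1750 μatm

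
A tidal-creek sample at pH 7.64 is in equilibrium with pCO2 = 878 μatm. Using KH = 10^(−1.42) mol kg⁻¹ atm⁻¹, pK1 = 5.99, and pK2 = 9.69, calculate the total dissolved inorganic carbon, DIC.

[CO2*] = KH · pCO2 = 10^(−1.42) × 878×10^-6 = 3.338×10^-5 mol/kg
α₀ = 1/(1 + K1/[H⁺] + K1K2/[H⁺]²) = 1/(1 + 10^+1.65 + 10^-0.40) = 0.02171
DIC = [CO2*]/α₀ = 3.338×10^-5 / 0.02171 = 1.54 mmol/kg

DIC = 1.54 mmol/kg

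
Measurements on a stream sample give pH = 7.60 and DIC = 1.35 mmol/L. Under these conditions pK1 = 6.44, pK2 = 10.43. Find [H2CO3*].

α₀ = 1 / (1 + K1/[H⁺] + K1K2/[H⁺]²) = 1 / (1 + 10^+1.16 + 10^-1.67)
   = 1 / (1 + 14.454 + 0.021380) = 1/15.476 = 0.06462
[CO2*] = α₀ × DIC = 0.06462 × 1.35 = 0.0872 mmol/L

[CO2*] = 0.0872 mmol/L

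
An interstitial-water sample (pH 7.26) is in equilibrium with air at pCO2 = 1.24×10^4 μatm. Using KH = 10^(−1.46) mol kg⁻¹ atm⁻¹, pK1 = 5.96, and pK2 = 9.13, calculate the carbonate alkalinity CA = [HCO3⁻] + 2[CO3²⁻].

CA = 8.81 mmol/kg

[CO2*] = KH · pCO2 = 10^(−1.46) × 1.24×10^4×10^-6 = 4.300×10^-4 mol/kg
α₀ = 1/(1 + K1/[H⁺] + K1K2/[H⁺]²) = 1/(1 + 10^+1.30 + 10^-0.57) = 0.04712
DIC = [CO2*]/α₀ = 4.300×10^-4 / 0.04712 = 9.124 mmol/kg
CA = (α₁ + 2α₂)·DIC = (0.9402 + 2×0.01268) × 9.124 = 8.81 mmol/kg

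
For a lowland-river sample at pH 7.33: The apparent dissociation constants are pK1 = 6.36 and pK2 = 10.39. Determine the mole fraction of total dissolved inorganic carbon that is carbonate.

α₂ = 1 / (1 + [H⁺]/K2 + [H⁺]²/(K1K2)) = 1 / (1 + 10^+3.06 + 10^+2.09)
   = 1 / (1 + 1148.2 + 123.03) = 1/1272.2 = 0.0007861

α₂ = 0.000786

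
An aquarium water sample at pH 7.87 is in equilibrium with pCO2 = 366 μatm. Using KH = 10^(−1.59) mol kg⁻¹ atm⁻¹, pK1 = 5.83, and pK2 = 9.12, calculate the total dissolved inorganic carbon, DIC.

DIC = 1.10 mmol/kg

[CO2*] = KH · pCO2 = 10^(−1.59) × 366×10^-6 = 9.408×10^-6 mol/kg
α₀ = 1/(1 + K1/[H⁺] + K1K2/[H⁺]²) = 1/(1 + 10^+2.04 + 10^+0.79) = 0.008561
DIC = [CO2*]/α₀ = 9.408×10^-6 / 0.008561 = 1.10 mmol/kg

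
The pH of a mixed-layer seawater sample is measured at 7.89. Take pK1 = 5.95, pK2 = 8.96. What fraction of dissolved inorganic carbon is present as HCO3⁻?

α₁ = 1 / (1 + [H⁺]/K1 + K2/[H⁺]) = 1 / (1 + 10^-1.94 + 10^-1.07)
   = 1 / (1 + 0.011482 + 0.085114) = 1/1.0966 = 0.9119

α₁ = 0.912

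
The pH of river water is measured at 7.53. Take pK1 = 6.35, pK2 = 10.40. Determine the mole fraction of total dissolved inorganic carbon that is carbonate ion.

α₂ = 0.00126

α₂ = 1 / (1 + [H⁺]/K2 + [H⁺]²/(K1K2)) = 1 / (1 + 10^+2.87 + 10^+1.69)
   = 1 / (1 + 741.31 + 48.978) = 1/791.29 = 0.001264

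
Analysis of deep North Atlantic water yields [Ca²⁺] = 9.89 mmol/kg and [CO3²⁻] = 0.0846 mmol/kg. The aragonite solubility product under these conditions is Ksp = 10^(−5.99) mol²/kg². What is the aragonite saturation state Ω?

Ω = 0.818

Ksp = 10^(−5.99) = 1.023×10^-6
Ω = [Ca²⁺][CO3²⁻]/Ksp = (9.89×10^-3)(0.0846×10^-3) / 1.023×10^-6 = 0.818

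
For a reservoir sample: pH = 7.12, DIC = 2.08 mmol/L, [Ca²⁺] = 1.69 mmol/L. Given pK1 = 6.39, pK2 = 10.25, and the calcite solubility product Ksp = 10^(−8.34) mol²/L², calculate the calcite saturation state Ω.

α₂ = 1 / (1 + [H⁺]/K2 + [H⁺]²/(K1K2)) = 1 / (1 + 10^+3.13 + 10^+2.40)
   = 1 / (1 + 1349.0 + 251.19) = 1/1601.2 = 0.0006246
[CO3²⁻] = α₂ × DIC = 0.0006246 × 2.08 = 0.001299 mmol/L = 1.299 μmol/L
Ksp = 10^(−8.34) = 4.571×10^-9
Ω = [Ca²⁺][CO3²⁻]/Ksp = (1.69×10^-3)(1.299×10^-6) / 4.571×10^-9 = 0.480

Ω = 0.480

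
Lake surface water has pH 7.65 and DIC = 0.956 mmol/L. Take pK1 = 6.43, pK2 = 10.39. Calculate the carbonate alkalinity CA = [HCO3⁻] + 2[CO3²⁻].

CA = [HCO3⁻] + 2[CO3²⁻] = (α₁ + 2α₂)·DIC
At pH 7.65: [H⁺]/K1 = 10^-1.22 = 0.060256, K2/[H⁺] = 10^-2.74 = 0.0018197
α₁ = 1/(1 + 0.060256 + 0.0018197) = 1/1.0621 = 0.9416; α₂ = α₁·K2/[H⁺] = 0.001713
α₁ + 2α₂ = 0.9450
CA = 0.9450 × 0.956 = 0.903 mmol/L

CA = 0.903 mmol/L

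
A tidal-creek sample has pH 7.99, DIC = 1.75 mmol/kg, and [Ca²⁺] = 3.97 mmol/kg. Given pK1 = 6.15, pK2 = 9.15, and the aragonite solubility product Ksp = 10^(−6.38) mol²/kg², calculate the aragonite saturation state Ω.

Ω = 1.06

α₂ = 1 / (1 + [H⁺]/K2 + [H⁺]²/(K1K2)) = 1 / (1 + 10^+1.16 + 10^-0.68)
   = 1 / (1 + 14.454 + 0.20893) = 1/15.663 = 0.06384
[CO3²⁻] = α₂ × DIC = 0.06384 × 1.75 = 0.1117 mmol/kg
Ksp = 10^(−6.38) = 4.169×10^-7
Ω = [Ca²⁺][CO3²⁻]/Ksp = (3.97×10^-3)(1.117×10^-4) / 4.169×10^-7 = 1.06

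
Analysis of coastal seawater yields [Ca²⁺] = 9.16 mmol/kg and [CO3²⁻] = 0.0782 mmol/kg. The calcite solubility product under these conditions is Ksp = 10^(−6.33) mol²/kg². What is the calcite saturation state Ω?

Ksp = 10^(−6.33) = 4.677×10^-7
Ω = [Ca²⁺][CO3²⁻]/Ksp = (9.16×10^-3)(0.0782×10^-3) / 4.677×10^-7 = 1.53

Ω = 1.53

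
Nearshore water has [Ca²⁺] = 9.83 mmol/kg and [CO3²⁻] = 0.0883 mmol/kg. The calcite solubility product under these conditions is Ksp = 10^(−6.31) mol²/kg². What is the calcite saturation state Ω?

Ω = 1.77

Ksp = 10^(−6.31) = 4.898×10^-7
Ω = [Ca²⁺][CO3²⁻]/Ksp = (9.83×10^-3)(0.0883×10^-3) / 4.898×10^-7 = 1.77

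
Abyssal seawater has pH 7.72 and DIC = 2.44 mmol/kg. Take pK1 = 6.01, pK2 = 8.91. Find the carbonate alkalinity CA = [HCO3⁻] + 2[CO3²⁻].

CA = [HCO3⁻] + 2[CO3²⁻] = (α₁ + 2α₂)·DIC
At pH 7.72: [H⁺]/K1 = 10^-1.71 = 0.019498, K2/[H⁺] = 10^-1.19 = 0.064565
α₁ = 1/(1 + 0.019498 + 0.064565) = 1/1.0841 = 0.9225; α₂ = α₁·K2/[H⁺] = 0.05956
α₁ + 2α₂ = 1.0416
CA = 1.0416 × 2.44 = 2.54 mmol/kg

CA = 2.54 mmol/kg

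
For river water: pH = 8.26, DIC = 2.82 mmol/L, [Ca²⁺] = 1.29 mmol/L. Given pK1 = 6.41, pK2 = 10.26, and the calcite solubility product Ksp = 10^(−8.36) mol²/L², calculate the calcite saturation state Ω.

Ω = 8.14

α₂ = 1 / (1 + [H⁺]/K2 + [H⁺]²/(K1K2)) = 1 / (1 + 10^+2.00 + 10^+0.15)
   = 1 / (1 + 100.00 + 1.4125) = 1/102.41 = 0.009764
[CO3²⁻] = α₂ × DIC = 0.009764 × 2.82 = 0.02754 mmol/L
Ksp = 10^(−8.36) = 4.365×10^-9
Ω = [Ca²⁺][CO3²⁻]/Ksp = (1.29×10^-3)(2.754×10^-5) / 4.365×10^-9 = 8.14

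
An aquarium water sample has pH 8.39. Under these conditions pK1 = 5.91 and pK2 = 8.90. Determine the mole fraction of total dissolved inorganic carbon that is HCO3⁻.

α₁ = 0.762

α₁ = 1 / (1 + [H⁺]/K1 + K2/[H⁺]) = 1 / (1 + 10^-2.48 + 10^-0.51)
   = 1 / (1 + 0.0033113 + 0.30903) = 1/1.3123 = 0.7620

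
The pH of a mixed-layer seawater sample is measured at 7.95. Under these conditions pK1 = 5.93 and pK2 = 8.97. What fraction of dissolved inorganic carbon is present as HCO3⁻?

α₁ = 1 / (1 + [H⁺]/K1 + K2/[H⁺]) = 1 / (1 + 10^-2.02 + 10^-1.02)
   = 1 / (1 + 0.0095499 + 0.095499) = 1/1.1050 = 0.9049

α₁ = 0.905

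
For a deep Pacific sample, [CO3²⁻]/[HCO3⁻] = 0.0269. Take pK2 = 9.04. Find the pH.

pH = 7.47

From K2 = [H⁺][CO3²⁻]/[HCO3⁻]:  pH = pK2 + log₁₀([CO3²⁻]/[HCO3⁻])
log₁₀(0.0269) = -1.570
pH = 9.04 + (-1.570) = 7.47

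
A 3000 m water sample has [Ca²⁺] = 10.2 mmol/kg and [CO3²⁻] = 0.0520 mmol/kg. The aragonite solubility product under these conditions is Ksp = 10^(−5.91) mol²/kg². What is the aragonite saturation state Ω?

Ksp = 10^(−5.91) = 1.230×10^-6
Ω = [Ca²⁺][CO3²⁻]/Ksp = (10.2×10^-3)(0.0520×10^-3) / 1.230×10^-6 = 0.431

Ω = 0.431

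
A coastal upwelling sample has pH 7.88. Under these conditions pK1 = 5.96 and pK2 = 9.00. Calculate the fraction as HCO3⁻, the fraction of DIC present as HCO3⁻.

α₁ = 1 / (1 + [H⁺]/K1 + K2/[H⁺]) = 1 / (1 + 10^-1.92 + 10^-1.12)
   = 1 / (1 + 0.012023 + 0.075858) = 1/1.0879 = 0.9192

α₁ = 0.919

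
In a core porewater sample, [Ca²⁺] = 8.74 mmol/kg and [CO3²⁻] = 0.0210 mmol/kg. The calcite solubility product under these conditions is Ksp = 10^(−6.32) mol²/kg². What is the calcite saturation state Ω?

Ω = 0.383

Ksp = 10^(−6.32) = 4.786×10^-7
Ω = [Ca²⁺][CO3²⁻]/Ksp = (8.74×10^-3)(0.0210×10^-3) / 4.786×10^-7 = 0.383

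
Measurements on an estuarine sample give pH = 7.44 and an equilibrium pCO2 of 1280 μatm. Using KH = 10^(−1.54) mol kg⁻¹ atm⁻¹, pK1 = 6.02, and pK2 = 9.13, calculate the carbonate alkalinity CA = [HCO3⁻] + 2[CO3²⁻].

[CO2*] = KH · pCO2 = 10^(−1.54) × 1280×10^-6 = 3.692×10^-5 mol/kg
α₀ = 1/(1 + K1/[H⁺] + K1K2/[H⁺]²) = 1/(1 + 10^+1.42 + 10^-0.27) = 0.03592
DIC = [CO2*]/α₀ = 3.692×10^-5 / 0.03592 = 1.028 mmol/kg
CA = (α₁ + 2α₂)·DIC = (0.9448 + 2×0.01929) × 1.028 = 1.01 mmol/kg

CA = 1.01 mmol/kg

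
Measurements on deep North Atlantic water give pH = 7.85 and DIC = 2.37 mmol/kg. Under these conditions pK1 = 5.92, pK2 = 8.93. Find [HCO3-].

[HCO3⁻] = 2.16 mmol/kg

α₁ = 1 / (1 + [H⁺]/K1 + K2/[H⁺]) = 1 / (1 + 10^-1.93 + 10^-1.08)
   = 1 / (1 + 0.011749 + 0.083176) = 1/1.0949 = 0.9133
[HCO3⁻] = α₁ × DIC = 0.9133 × 2.37 = 2.16 mmol/kg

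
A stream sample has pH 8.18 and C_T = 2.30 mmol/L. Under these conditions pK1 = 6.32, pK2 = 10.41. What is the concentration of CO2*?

α₀ = 1 / (1 + K1/[H⁺] + K1K2/[H⁺]²) = 1 / (1 + 10^+1.86 + 10^-0.37)
   = 1 / (1 + 72.444 + 0.42658) = 1/73.870 = 0.01354
[CO2*] = α₀ × DIC = 0.01354 × 2.30 = 0.0311 mmol/L

[CO2*] = 0.0311 mmol/L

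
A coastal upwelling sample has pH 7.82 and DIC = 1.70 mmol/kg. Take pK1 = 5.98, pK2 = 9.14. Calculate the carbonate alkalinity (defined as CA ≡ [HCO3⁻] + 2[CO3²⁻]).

CA = 1.75 mmol/kg

CA = [HCO3⁻] + 2[CO3²⁻] = (α₁ + 2α₂)·DIC
At pH 7.82: [H⁺]/K1 = 10^-1.84 = 0.014454, K2/[H⁺] = 10^-1.32 = 0.047863
α₁ = 1/(1 + 0.014454 + 0.047863) = 1/1.0623 = 0.9413; α₂ = α₁·K2/[H⁺] = 0.04506
α₁ + 2α₂ = 1.0314
CA = 1.0314 × 1.70 = 1.75 mmol/kg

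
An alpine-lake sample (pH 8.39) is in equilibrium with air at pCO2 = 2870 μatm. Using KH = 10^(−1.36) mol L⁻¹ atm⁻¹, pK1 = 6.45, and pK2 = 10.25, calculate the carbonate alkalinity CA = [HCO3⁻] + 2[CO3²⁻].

CA = 11.2 mmol/L

[CO2*] = KH · pCO2 = 10^(−1.36) × 2870×10^-6 = 1.253×10^-4 mol/L
α₀ = 1/(1 + K1/[H⁺] + K1K2/[H⁺]²) = 1/(1 + 10^+1.94 + 10^+0.08) = 0.01120
DIC = [CO2*]/α₀ = 1.253×10^-4 / 0.01120 = 11.19 mmol/L
CA = (α₁ + 2α₂)·DIC = (0.9753 + 2×0.01346) × 11.19 = 11.2 mmol/L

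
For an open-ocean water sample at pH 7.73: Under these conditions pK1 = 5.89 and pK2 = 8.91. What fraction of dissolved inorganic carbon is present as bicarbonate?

α₁ = 0.925

α₁ = 1 / (1 + [H⁺]/K1 + K2/[H⁺]) = 1 / (1 + 10^-1.84 + 10^-1.18)
   = 1 / (1 + 0.014454 + 0.066069) = 1/1.0805 = 0.9255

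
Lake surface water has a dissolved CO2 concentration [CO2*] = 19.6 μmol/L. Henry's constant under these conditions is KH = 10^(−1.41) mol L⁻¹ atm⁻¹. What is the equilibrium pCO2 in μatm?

KH = 10^(−1.41) = 3.890×10^-2 mol L⁻¹ atm⁻¹
pCO2 = [CO2*]/KH = 19.6×10^-6 / 3.890×10^-2 = 5.04×10^-4 atm = 504 μatm

pCO2 = 504 μatm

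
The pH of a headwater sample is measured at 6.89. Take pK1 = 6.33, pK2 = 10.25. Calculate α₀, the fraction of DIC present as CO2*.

α₀ = 1 / (1 + K1/[H⁺] + K1K2/[H⁺]²) = 1 / (1 + 10^+0.56 + 10^-2.80)
   = 1 / (1 + 3.6308 + 0.0015849) = 1/4.6324 = 0.2159

α₀ = 0.216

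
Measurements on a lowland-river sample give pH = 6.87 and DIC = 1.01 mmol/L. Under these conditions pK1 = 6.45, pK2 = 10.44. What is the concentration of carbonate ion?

[CO3²⁻] = 0.197 μmol/L

α₂ = 1 / (1 + [H⁺]/K2 + [H⁺]²/(K1K2)) = 1 / (1 + 10^+3.57 + 10^+3.15)
   = 1 / (1 + 3715.4 + 1412.5) = 1/5128.9 = 0.0001950
[CO3²⁻] = α₂ × DIC = 0.0001950 × 1.01 = 0.000197 mmol/L = 0.197 μmol/L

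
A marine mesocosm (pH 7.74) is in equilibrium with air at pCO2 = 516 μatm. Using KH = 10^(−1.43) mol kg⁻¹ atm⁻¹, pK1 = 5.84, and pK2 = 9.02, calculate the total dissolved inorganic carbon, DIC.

DIC = 1.62 mmol/kg

[CO2*] = KH · pCO2 = 10^(−1.43) × 516×10^-6 = 1.917×10^-5 mol/kg
α₀ = 1/(1 + K1/[H⁺] + K1K2/[H⁺]²) = 1/(1 + 10^+1.90 + 10^+0.62) = 0.01182
DIC = [CO2*]/α₀ = 1.917×10^-5 / 0.01182 = 1.62 mmol/kg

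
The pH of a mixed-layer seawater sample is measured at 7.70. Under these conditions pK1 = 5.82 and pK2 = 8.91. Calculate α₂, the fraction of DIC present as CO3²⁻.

α₂ = 1 / (1 + [H⁺]/K2 + [H⁺]²/(K1K2)) = 1 / (1 + 10^+1.21 + 10^-0.67)
   = 1 / (1 + 16.218 + 0.21380) = 1/17.432 = 0.05737

α₂ = 0.0574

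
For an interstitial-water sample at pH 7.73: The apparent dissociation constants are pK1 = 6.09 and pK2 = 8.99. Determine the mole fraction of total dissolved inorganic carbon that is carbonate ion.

α₂ = 0.0510

α₂ = 1 / (1 + [H⁺]/K2 + [H⁺]²/(K1K2)) = 1 / (1 + 10^+1.26 + 10^-0.38)
   = 1 / (1 + 18.197 + 0.41687) = 1/19.614 = 0.05098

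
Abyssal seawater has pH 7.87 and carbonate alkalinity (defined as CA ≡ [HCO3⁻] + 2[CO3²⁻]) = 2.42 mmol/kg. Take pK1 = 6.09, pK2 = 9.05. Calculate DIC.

CA = [HCO3⁻] + 2[CO3²⁻] = (α₁ + 2α₂)·DIC
At pH 7.87: [H⁺]/K1 = 10^-1.78 = 0.016596, K2/[H⁺] = 10^-1.18 = 0.066069
α₁ = 1/(1 + 0.016596 + 0.066069) = 1/1.0827 = 0.9236; α₂ = α₁·K2/[H⁺] = 0.06102
α₁ + 2α₂ = 1.0457
DIC = CA / (α₁ + 2α₂) = 2.42 / 1.0457 = 2.31 mmol/kg

DIC = 2.31 mmol/kg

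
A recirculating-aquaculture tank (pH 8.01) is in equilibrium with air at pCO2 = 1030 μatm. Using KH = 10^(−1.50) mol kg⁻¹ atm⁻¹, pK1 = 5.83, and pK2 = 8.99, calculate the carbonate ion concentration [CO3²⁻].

[CO2*] = KH · pCO2 = 10^(−1.50) × 1030×10^-6 = 3.257×10^-5 mol/kg
α₀ = 1/(1 + K1/[H⁺] + K1K2/[H⁺]²) = 1/(1 + 10^+2.18 + 10^+1.20) = 0.005945
DIC = [CO2*]/α₀ = 3.257×10^-5 / 0.005945 = 5.479 mmol/kg
[CO3²⁻] = α₂·DIC; α₂ = 0.09422, so [CO3²⁻] = 0.09422 × 5.479 = 0.516 mmol/kg

[CO3²⁻] = 0.516 mmol/kg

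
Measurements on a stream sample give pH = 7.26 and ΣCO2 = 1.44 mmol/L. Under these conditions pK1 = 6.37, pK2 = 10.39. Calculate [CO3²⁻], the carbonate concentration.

α₂ = 1 / (1 + [H⁺]/K2 + [H⁺]²/(K1K2)) = 1 / (1 + 10^+3.13 + 10^+2.24)
   = 1 / (1 + 1349.0 + 173.78) = 1/1523.7 = 0.0006563
[CO3²⁻] = α₂ × DIC = 0.0006563 × 1.44 = 0.000945 mmol/L = 0.945 μmol/L

[CO3²⁻] = 0.945 μmol/L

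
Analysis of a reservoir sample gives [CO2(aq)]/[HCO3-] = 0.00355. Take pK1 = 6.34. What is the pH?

From K1 = [H⁺][HCO3-]/[CO2(aq)]:  pH = pK1 − log₁₀([CO2(aq)]/[HCO3-])
log₁₀(0.00355) = -2.450
pH = 6.34 − (-2.450) = 8.79

pH = 8.79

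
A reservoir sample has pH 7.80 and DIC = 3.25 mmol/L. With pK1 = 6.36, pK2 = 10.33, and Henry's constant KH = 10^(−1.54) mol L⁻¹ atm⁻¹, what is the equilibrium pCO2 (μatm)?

pCO2 = 3940 μatm

α₀ = 1 / (1 + K1/[H⁺] + K1K2/[H⁺]²) = 1 / (1 + 10^+1.44 + 10^-1.09)
   = 1 / (1 + 27.542 + 0.081283) = 1/28.624 = 0.03494
[CO2*] = α₀ × DIC = 0.03494 × 3.25 = 0.1135 mmol/L
pCO2 = [CO2*]/KH = 1.135×10^-4 / 2.884×10^-2 = 3940 μatm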